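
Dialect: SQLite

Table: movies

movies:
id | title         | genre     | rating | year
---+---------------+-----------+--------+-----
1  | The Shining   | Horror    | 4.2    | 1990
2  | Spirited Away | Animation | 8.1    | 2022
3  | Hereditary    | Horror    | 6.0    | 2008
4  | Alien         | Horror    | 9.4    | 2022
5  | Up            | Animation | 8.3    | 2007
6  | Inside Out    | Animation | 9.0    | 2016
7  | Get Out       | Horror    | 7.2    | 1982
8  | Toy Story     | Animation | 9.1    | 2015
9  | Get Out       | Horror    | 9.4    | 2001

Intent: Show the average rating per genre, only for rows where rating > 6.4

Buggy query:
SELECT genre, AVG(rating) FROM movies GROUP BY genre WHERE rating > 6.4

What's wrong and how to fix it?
Bug: Row-level WHERE must come before GROUP BY in the clause order

Fix: Place WHERE between FROM and GROUP BY

Corrected query:
SELECT genre, AVG(rating) FROM movies WHERE rating > 6.4 GROUP BY genre

Result:
genre     | AVG(rating)
----------+------------
Animation | 8.625      
Horror    | 8.666667   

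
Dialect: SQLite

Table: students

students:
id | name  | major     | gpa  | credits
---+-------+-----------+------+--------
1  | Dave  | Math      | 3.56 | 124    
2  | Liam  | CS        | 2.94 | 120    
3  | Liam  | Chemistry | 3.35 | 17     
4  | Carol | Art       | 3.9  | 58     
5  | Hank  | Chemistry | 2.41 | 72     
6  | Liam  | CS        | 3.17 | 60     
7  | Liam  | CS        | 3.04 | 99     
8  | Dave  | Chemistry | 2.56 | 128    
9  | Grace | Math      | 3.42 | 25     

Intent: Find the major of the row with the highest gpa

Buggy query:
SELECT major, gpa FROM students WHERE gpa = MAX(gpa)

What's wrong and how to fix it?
Bug: MAX(gpa) is an aggregate and cannot be used directly in WHERE

Fix: Use a subquery: WHERE gpa = (SELECT MAX(gpa) FROM students)

Corrected query:
SELECT major, gpa FROM students WHERE gpa = (SELECT MAX(gpa) FROM students)

Result:
major | gpa
------+----
Art   | 3.9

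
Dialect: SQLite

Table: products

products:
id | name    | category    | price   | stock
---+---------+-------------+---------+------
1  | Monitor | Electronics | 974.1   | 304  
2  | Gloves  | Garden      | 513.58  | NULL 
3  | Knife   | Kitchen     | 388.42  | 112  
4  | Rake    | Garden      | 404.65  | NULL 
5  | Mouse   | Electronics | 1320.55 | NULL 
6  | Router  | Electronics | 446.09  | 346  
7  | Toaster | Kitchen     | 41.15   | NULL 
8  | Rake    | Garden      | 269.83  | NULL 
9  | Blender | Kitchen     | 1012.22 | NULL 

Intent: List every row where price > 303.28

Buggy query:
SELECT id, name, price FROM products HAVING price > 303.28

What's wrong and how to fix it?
Bug: HAVING filters the output of aggregation, but this query has no GROUP BY and no aggregate functions, so SQLite rejects it (HAVING clause on a non-aggregate query); the condition here is per row

Fix: Replace HAVING with WHERE since the condition applies to individual rows

Corrected query:
SELECT id, name, price FROM products WHERE price > 303.28

Result:
id | name    | price  
---+---------+--------
1  | Monitor | 974.1  
2  | Gloves  | 513.58 
3  | Knife   | 388.42 
4  | Rake    | 404.65 
5  | Mouse   | 1320.55
6  | Router  | 446.09 
9  | Blender | 1012.22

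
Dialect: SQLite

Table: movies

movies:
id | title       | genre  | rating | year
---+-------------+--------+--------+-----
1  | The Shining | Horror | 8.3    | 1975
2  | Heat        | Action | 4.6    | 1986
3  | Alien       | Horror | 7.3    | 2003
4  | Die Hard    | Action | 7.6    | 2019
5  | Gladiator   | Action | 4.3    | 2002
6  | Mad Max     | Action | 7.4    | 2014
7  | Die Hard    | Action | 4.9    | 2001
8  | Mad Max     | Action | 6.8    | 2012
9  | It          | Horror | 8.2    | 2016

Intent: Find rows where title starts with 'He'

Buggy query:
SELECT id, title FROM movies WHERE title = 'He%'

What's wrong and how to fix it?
Bug: Wildcards only work with LIKE; '=' treats '%' as a literal character

Fix: Replace '=' with LIKE so 'He%' is treated as a pattern

Corrected query:
SELECT id, title FROM movies WHERE title LIKE 'He%'

Result:
id | title
---+------
2  | Heat 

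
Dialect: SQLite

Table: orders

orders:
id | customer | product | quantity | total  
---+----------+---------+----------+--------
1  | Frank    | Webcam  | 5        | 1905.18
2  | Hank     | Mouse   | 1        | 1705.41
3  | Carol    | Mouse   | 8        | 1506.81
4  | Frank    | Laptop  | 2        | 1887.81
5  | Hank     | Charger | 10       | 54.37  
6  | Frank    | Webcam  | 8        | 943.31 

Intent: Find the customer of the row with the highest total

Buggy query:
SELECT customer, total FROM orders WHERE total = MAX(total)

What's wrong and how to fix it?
Bug: MAX(total) is an aggregate and cannot be used directly in WHERE

Fix: Wrap MAX in a scalar subquery so WHERE compares against a single value

Corrected query:
SELECT customer, total FROM orders WHERE total = (SELECT MAX(total) FROM orders)

Result:
customer | total  
---------+--------
Frank    | 1905.18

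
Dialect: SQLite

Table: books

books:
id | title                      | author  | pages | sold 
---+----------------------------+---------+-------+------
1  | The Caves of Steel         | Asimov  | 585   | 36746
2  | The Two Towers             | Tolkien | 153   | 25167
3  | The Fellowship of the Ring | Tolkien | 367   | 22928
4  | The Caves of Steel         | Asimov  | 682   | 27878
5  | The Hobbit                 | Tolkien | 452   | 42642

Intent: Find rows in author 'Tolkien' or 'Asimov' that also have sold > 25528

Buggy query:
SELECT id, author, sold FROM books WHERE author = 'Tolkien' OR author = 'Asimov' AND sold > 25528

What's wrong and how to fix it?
Bug: Without parentheses, AND is evaluated before OR, so the sold filter only applies to the 'Asimov' branch

Fix: Group the OR with parentheses (or use IN), then AND the threshold

Corrected query:
SELECT id, author, sold FROM books WHERE (author = 'Tolkien' OR author = 'Asimov') AND sold > 25528

Result:
id | author  | sold 
---+---------+------
1  | Asimov  | 36746
4  | Asimov  | 27878
5  | Tolkien | 42642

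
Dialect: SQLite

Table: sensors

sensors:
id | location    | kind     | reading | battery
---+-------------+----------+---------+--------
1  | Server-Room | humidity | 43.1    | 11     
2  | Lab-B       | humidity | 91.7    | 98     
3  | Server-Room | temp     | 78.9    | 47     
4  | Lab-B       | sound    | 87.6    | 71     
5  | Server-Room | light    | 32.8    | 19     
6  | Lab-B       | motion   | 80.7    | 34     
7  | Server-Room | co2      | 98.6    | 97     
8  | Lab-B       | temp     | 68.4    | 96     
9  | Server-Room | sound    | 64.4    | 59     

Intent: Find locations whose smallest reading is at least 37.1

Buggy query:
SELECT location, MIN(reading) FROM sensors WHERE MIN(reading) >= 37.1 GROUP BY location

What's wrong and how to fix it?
Bug: MIN() in WHERE is a misuse of aggregate

Fix: Use HAVING for the per-group MIN condition

Corrected query:
SELECT location, MIN(reading) FROM sensors GROUP BY location HAVING MIN(reading) >= 37.1

Result:
location | MIN(reading)
---------+-------------
Lab-B    | 68.4        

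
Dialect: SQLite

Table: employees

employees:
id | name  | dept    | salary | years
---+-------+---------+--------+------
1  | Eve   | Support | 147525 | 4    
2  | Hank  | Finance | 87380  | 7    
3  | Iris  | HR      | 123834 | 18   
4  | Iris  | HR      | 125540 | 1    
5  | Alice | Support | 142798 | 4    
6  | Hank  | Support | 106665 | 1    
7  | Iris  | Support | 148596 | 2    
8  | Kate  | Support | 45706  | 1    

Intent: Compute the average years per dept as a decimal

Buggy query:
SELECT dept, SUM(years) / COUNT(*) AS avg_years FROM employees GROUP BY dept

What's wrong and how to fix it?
Bug: Both operands are integers, so '/' performs integer division and truncates

Fix: Cast one side to REAL so the division keeps the fractional part

Corrected query:
SELECT dept, SUM(years) * 1.0 / COUNT(*) AS avg_years FROM employees GROUP BY dept

Result:
dept    | avg_years
--------+----------
Finance | 7        
HR      | 9.5      
Support | 2.4      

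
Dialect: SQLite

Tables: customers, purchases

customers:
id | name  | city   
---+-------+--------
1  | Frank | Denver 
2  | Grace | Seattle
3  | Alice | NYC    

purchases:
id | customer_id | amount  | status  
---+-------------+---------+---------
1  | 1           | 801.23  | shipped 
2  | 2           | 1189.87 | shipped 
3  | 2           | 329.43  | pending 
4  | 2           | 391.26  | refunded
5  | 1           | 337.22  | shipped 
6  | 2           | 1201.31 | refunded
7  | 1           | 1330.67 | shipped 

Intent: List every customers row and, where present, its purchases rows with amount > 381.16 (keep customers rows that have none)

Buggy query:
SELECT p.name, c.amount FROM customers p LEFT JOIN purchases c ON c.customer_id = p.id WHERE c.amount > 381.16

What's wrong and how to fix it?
Bug: A WHERE condition on the right-hand table after LEFT JOIN drops unmatched parents

Fix: Put 'c.amount > 381.16' in the JOIN's ON clause instead of WHERE

Corrected query:
SELECT p.name, c.amount FROM customers p LEFT JOIN purchases c ON c.customer_id = p.id AND c.amount > 381.16

Result:
name  | amount 
------+--------
Frank | 801.23 
Frank | 1330.67
Grace | 391.26 
Grace | 1189.87
Grace | 1201.31
Alice | NULL   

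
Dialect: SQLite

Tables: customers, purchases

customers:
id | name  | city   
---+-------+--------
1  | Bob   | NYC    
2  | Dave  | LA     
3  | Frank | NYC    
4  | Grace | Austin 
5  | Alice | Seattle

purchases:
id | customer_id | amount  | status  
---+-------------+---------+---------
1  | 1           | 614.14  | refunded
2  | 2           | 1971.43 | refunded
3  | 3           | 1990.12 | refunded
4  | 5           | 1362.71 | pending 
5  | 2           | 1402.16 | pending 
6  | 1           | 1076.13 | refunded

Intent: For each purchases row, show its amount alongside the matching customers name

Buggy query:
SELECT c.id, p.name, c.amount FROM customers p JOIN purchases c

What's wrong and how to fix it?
Bug: JOIN with no ON clause produces a cartesian product; every purchases row pairs with every customers row

Fix: Specify the join condition linking the foreign key to the parent id

Corrected query:
SELECT c.id, p.name, c.amount FROM customers p JOIN purchases c ON c.customer_id = p.id

Result:
id | name  | amount 
---+-------+--------
1  | Bob   | 614.14 
2  | Dave  | 1971.43
3  | Frank | 1990.12
4  | Alice | 1362.71
5  | Dave  | 1402.16
6  | Bob   | 1076.13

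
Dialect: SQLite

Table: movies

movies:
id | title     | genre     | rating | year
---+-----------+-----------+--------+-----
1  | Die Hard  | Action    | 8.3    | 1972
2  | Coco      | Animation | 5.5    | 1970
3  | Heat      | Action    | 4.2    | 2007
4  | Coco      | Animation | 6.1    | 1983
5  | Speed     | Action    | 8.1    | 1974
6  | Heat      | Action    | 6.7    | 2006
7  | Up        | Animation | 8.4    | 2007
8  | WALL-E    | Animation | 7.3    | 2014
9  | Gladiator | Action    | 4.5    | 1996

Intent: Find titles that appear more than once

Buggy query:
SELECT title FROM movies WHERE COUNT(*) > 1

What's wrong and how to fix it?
Bug: COUNT(*) is an aggregate and cannot be used in WHERE

Fix: Group first, then use HAVING for the count condition

Corrected query:
SELECT title FROM movies GROUP BY title HAVING COUNT(*) > 1

Result:
title
-----
Coco 
Heat 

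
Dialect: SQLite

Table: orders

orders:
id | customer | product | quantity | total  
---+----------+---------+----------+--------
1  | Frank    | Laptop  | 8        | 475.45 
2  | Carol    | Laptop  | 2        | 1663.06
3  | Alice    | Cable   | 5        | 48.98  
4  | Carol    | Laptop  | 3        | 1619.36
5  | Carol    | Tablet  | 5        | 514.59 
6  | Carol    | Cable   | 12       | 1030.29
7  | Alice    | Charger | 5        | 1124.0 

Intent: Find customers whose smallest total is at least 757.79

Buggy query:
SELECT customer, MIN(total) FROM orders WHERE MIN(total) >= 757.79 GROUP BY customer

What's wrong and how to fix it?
Bug: MIN() in WHERE is a misuse of aggregate

Fix: Replace WHERE with HAVING after the GROUP BY

Corrected query:
SELECT customer, MIN(total) FROM orders GROUP BY customer HAVING MIN(total) >= 757.79

Result:
(no rows)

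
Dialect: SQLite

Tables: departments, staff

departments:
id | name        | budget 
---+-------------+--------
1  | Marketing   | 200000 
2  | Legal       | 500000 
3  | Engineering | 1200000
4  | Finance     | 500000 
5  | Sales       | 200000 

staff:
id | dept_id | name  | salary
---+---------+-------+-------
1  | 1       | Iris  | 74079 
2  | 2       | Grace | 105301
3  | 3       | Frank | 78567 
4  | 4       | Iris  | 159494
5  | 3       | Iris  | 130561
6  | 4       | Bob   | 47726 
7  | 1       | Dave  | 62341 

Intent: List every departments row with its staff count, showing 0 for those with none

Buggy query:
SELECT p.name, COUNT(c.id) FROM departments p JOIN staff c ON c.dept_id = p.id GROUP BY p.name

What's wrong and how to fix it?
Bug: An inner join excludes parents with zero children

Fix: Switch to LEFT JOIN to retain unmatched parent rows

Corrected query:
SELECT p.name, COUNT(c.id) FROM departments p LEFT JOIN staff c ON c.dept_id = p.id GROUP BY p.name

Result:
name        | COUNT(c.id)
------------+------------
Engineering | 2          
Finance     | 2          
Legal       | 1          
Marketing   | 2          
Sales       | 0          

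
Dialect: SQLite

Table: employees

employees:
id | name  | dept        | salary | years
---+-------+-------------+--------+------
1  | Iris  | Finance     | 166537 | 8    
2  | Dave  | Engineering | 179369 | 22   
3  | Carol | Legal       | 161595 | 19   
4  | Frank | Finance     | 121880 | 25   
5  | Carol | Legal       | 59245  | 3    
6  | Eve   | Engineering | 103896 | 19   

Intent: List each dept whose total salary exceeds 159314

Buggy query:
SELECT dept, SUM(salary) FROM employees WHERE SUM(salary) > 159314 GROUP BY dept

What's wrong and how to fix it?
Bug: Aggregate functions cannot appear in a WHERE clause

Fix: Use HAVING (which filters groups after aggregation) instead of WHERE

Corrected query:
SELECT dept, SUM(salary) FROM employees GROUP BY dept HAVING SUM(salary) > 159314

Result:
dept        | SUM(salary)
------------+------------
Engineering | 283265     
Finance     | 288417     
Legal       | 220840     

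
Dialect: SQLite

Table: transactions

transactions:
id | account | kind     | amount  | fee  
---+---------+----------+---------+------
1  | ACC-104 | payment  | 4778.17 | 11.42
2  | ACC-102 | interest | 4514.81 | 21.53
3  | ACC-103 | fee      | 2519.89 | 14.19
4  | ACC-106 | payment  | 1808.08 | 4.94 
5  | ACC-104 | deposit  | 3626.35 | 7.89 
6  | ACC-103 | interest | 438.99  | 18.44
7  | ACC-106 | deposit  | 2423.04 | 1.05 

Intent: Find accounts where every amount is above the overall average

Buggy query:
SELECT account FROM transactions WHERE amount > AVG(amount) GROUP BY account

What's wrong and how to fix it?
Bug: WHERE evaluates per row before aggregation, so AVG() is unavailable

Fix: Compute the overall average in a scalar subquery and compare each group's MIN against it in HAVING

Corrected query:
SELECT account FROM transactions GROUP BY account HAVING MIN(amount) > (SELECT AVG(amount) FROM transactions)

Result:
account
-------
ACC-102
ACC-104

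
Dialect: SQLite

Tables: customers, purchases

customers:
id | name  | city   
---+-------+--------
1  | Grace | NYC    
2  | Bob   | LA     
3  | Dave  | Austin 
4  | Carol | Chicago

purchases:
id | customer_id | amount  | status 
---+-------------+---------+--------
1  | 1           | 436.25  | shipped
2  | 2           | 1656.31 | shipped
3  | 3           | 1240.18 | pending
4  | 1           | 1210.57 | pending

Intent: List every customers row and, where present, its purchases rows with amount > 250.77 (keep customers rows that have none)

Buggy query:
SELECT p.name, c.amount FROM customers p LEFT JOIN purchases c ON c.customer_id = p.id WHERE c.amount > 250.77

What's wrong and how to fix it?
Bug: Filtering c.amount in WHERE discards the NULL rows produced by LEFT JOIN, turning it into an inner join

Fix: Put 'c.amount > 250.77' in the JOIN's ON clause instead of WHERE

Corrected query:
SELECT p.name, c.amount FROM customers p LEFT JOIN purchases c ON c.customer_id = p.id AND c.amount > 250.77

Result:
name  | amount 
------+--------
Grace | 436.25 
Grace | 1210.57
Bob   | 1656.31
Dave  | 1240.18
Carol | NULL   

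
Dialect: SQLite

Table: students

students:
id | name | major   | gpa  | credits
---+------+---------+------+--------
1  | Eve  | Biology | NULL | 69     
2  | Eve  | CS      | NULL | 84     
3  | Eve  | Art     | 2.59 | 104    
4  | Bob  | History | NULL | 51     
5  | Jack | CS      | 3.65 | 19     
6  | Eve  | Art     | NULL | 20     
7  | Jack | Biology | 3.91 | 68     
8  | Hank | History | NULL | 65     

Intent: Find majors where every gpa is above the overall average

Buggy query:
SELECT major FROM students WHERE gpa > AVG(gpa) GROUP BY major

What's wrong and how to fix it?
Bug: AVG() is an aggregate; it can't sit directly in WHERE

Fix: Compute the overall average in a scalar subquery and compare each group's MIN against it in HAVING

Corrected query:
SELECT major FROM students GROUP BY major HAVING MIN(gpa) > (SELECT AVG(gpa) FROM students)

Result:
major  
-------
Biology
CS     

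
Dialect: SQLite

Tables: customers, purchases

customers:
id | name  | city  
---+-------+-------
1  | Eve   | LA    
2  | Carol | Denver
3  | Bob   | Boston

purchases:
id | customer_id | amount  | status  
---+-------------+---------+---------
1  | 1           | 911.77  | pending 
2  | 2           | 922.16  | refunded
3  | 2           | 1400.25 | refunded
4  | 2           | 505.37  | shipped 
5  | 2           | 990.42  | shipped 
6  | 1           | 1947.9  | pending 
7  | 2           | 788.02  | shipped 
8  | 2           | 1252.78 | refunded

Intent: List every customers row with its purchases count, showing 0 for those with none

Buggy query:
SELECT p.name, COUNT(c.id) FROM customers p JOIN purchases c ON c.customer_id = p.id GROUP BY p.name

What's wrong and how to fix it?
Bug: INNER JOIN drops customers rows that have no matching purchases rows

Fix: Switch to LEFT JOIN to retain unmatched parent rows

Corrected query:
SELECT p.name, COUNT(c.id) FROM customers p LEFT JOIN purchases c ON c.customer_id = p.id GROUP BY p.name

Result:
name  | COUNT(c.id)
------+------------
Bob   | 0          
Carol | 6          
Eve   | 2          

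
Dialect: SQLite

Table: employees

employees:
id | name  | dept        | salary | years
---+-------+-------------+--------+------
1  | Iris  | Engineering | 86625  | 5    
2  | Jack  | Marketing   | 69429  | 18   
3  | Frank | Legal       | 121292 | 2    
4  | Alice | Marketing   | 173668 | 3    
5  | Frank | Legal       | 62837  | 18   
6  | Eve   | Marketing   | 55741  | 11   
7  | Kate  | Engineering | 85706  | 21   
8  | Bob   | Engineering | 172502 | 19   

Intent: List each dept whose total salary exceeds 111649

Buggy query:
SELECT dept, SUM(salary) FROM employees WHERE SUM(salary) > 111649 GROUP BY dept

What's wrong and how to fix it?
Bug: WHERE runs before GROUP BY, so aggregates aren't available there

Fix: Use HAVING (which filters groups after aggregation) instead of WHERE

Corrected query:
SELECT dept, SUM(salary) FROM employees GROUP BY dept HAVING SUM(salary) > 111649

Result:
dept        | SUM(salary)
------------+------------
Engineering | 344833     
Legal       | 184129     
Marketing   | 298838     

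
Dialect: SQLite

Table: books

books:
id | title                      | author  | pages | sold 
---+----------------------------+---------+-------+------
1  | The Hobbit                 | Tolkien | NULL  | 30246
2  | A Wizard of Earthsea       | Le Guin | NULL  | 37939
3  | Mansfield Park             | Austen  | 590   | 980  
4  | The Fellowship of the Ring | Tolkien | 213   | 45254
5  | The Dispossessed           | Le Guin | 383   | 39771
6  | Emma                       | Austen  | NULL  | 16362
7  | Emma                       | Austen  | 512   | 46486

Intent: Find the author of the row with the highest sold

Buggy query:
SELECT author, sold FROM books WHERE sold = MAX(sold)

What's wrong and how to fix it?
Bug: WHERE is evaluated per row; an aggregate over the whole table isn't defined there

Fix: Use a subquery: WHERE sold = (SELECT MAX(sold) FROM books)

Corrected query:
SELECT author, sold FROM books WHERE sold = (SELECT MAX(sold) FROM books)

Result:
author | sold 
-------+------
Austen | 46486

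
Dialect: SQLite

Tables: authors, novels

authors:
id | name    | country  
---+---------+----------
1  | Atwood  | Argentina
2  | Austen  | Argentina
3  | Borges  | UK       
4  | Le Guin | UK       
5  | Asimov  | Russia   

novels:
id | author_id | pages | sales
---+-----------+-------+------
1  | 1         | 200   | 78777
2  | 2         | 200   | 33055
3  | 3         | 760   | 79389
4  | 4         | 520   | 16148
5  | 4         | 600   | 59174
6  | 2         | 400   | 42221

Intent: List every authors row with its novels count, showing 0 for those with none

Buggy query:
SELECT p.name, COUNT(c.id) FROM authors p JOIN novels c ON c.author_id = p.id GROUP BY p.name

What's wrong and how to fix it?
Bug: INNER JOIN drops authors rows that have no matching novels rows

Fix: Switch to LEFT JOIN to retain unmatched parent rows

Corrected query:
SELECT p.name, COUNT(c.id) FROM authors p LEFT JOIN novels c ON c.author_id = p.id GROUP BY p.name

Result:
name    | COUNT(c.id)
--------+------------
Asimov  | 0          
Atwood  | 1          
Austen  | 2          
Borges  | 1          
Le Guin | 2          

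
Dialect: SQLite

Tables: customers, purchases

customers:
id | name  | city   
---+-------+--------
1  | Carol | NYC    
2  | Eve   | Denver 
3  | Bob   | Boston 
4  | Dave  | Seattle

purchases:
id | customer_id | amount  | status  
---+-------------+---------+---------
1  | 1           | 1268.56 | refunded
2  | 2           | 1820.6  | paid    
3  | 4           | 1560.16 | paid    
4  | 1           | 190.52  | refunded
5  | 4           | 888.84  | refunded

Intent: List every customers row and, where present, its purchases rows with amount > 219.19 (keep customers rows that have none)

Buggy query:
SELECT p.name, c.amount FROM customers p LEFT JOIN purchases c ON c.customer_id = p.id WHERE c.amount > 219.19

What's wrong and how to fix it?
Bug: Filtering c.amount in WHERE discards the NULL rows produced by LEFT JOIN, turning it into an inner join

Fix: Put 'c.amount > 219.19' in the JOIN's ON clause instead of WHERE

Corrected query:
SELECT p.name, c.amount FROM customers p LEFT JOIN purchases c ON c.customer_id = p.id AND c.amount > 219.19

Result:
name  | amount 
------+--------
Carol | 1268.56
Eve   | 1820.6 
Bob   | NULL   
Dave  | 888.84 
Dave  | 1560.16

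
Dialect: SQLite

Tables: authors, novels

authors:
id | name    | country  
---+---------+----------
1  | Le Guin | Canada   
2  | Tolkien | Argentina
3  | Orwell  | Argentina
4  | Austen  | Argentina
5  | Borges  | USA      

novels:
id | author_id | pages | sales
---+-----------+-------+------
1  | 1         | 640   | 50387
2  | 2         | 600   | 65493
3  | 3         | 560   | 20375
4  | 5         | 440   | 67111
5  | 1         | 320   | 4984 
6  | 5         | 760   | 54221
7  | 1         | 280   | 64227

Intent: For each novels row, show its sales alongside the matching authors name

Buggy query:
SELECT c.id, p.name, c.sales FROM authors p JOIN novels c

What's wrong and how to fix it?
Bug: JOIN with no ON clause produces a cartesian product; every novels row pairs with every authors row

Fix: Specify the join condition linking the foreign key to the parent id

Corrected query:
SELECT c.id, p.name, c.sales FROM authors p JOIN novels c ON c.author_id = p.id

Result:
id | name    | sales
---+---------+------
1  | Le Guin | 50387
2  | Tolkien | 65493
3  | Orwell  | 20375
4  | Borges  | 67111
5  | Le Guin | 4984 
6  | Borges  | 54221
7  | Le Guin | 64227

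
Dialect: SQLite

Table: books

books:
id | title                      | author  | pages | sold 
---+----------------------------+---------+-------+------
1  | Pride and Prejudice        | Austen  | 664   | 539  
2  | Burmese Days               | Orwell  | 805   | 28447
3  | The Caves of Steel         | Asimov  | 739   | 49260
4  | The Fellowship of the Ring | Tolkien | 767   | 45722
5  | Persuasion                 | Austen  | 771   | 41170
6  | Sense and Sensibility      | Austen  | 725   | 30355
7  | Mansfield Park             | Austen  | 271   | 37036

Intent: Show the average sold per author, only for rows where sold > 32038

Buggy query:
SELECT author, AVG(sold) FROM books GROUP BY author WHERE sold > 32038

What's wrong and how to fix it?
Bug: Row-level WHERE must come before GROUP BY in the clause order

Fix: Place WHERE between FROM and GROUP BY

Corrected query:
SELECT author, AVG(sold) FROM books WHERE sold > 32038 GROUP BY author

Result:
author  | AVG(sold)
--------+----------
Asimov  | 49260    
Austen  | 39103    
Tolkien | 45722    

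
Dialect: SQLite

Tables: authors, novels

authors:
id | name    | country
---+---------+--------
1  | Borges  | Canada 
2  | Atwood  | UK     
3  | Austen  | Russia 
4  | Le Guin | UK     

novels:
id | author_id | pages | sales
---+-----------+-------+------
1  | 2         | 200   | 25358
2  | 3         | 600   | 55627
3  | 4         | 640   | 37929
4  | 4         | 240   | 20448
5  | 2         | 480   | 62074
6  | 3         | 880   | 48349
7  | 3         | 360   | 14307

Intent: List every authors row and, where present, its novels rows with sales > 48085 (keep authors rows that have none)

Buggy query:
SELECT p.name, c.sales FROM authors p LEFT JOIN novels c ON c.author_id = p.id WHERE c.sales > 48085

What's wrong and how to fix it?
Bug: A WHERE condition on the right-hand table after LEFT JOIN drops unmatched parents

Fix: Put 'c.sales > 48085' in the JOIN's ON clause instead of WHERE

Corrected query:
SELECT p.name, c.sales FROM authors p LEFT JOIN novels c ON c.author_id = p.id AND c.sales > 48085

Result:
name    | sales
--------+------
Borges  | NULL 
Atwood  | 62074
Austen  | 48349
Austen  | 55627
Le Guin | NULL 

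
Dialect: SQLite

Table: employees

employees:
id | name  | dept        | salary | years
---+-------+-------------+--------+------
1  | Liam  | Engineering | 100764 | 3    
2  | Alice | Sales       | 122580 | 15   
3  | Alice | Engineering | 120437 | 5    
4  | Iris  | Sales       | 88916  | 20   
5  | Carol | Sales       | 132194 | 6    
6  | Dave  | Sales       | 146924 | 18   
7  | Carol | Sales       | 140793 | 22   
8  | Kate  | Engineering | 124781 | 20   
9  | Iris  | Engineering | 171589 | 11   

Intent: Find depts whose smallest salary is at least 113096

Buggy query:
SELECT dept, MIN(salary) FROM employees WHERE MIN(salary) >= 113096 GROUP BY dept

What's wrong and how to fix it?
Bug: Aggregates like MIN are computed per group after WHERE runs

Fix: Replace WHERE with HAVING after the GROUP BY

Corrected query:
SELECT dept, MIN(salary) FROM employees GROUP BY dept HAVING MIN(salary) >= 113096

Result:
(no rows)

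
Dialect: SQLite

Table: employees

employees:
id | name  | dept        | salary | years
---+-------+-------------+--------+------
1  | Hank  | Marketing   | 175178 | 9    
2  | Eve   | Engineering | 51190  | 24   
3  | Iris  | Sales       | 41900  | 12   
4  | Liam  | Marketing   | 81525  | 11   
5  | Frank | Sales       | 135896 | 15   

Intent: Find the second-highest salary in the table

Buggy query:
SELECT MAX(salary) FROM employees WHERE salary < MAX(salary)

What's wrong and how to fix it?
Bug: The inner MAX is an aggregate inside WHERE, which is not allowed

Fix: Put the inner MAX in a scalar subquery

Corrected query:
SELECT MAX(salary) FROM employees WHERE salary < (SELECT MAX(salary) FROM employees)

Result:
MAX(salary)
-----------
135896     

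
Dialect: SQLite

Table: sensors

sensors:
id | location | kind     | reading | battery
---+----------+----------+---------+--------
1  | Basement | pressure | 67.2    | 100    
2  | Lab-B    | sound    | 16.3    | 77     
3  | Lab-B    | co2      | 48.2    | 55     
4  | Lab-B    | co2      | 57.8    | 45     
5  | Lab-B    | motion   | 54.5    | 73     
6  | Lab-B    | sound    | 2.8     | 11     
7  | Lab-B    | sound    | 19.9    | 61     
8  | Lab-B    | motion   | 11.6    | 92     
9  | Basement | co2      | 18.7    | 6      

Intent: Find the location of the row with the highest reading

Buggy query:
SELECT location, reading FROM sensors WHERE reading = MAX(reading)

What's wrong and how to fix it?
Bug: WHERE is evaluated per row; an aggregate over the whole table isn't defined there

Fix: Wrap MAX in a scalar subquery so WHERE compares against a single value

Corrected query:
SELECT location, reading FROM sensors WHERE reading = (SELECT MAX(reading) FROM sensors)

Result:
location | reading
---------+--------
Basement | 67.2   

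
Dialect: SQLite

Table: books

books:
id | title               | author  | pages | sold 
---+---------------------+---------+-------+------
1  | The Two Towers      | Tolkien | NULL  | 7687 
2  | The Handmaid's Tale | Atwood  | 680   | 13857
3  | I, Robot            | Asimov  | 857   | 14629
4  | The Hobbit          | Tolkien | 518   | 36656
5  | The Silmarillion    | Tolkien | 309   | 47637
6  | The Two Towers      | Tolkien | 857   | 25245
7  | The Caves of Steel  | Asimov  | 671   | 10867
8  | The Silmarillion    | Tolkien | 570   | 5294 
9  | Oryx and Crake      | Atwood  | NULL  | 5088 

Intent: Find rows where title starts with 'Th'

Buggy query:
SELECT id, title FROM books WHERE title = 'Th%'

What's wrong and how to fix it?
Bug: '=' compares the literal string including the % character; pattern matching needs LIKE

Fix: Use LIKE for wildcard pattern matching

Corrected query:
SELECT id, title FROM books WHERE title LIKE 'Th%'

Result:
id | title              
---+--------------------
1  | The Two Towers     
2  | The Handmaid's Tale
4  | The Hobbit         
5  | The Silmarillion   
6  | The Two Towers     
7  | The Caves of Steel 
8  | The Silmarillion   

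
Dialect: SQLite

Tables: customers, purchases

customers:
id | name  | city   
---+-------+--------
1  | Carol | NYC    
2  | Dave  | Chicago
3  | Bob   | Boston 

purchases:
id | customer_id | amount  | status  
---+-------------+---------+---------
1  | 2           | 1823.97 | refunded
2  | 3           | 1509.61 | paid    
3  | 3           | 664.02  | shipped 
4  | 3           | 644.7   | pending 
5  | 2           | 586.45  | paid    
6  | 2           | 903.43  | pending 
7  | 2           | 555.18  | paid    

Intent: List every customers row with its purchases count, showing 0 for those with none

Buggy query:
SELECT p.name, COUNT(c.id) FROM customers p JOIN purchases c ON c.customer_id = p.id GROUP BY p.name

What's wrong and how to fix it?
Bug: INNER JOIN drops customers rows that have no matching purchases rows

Fix: Use LEFT JOIN so parents without children still appear (COUNT(c.id) gives 0)

Corrected query:
SELECT p.name, COUNT(c.id) FROM customers p LEFT JOIN purchases c ON c.customer_id = p.id GROUP BY p.name

Result:
name  | COUNT(c.id)
------+------------
Bob   | 3          
Carol | 0          
Dave  | 4          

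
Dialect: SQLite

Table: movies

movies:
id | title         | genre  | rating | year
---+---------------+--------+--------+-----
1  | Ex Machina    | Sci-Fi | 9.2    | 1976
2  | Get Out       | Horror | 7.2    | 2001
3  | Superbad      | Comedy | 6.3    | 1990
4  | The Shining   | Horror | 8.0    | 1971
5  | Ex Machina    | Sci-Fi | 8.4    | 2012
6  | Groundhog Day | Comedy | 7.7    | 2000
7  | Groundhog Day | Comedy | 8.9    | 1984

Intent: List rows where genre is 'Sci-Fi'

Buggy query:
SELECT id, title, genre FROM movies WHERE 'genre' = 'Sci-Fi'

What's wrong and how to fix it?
Bug: Single quotes denote string literals in SQL; the column name is being compared as a constant string

Fix: Reference the column as genre without single quotes

Corrected query:
SELECT id, title, genre FROM movies WHERE genre = 'Sci-Fi'

Result:
id | title      | genre 
---+------------+-------
1  | Ex Machina | Sci-Fi
5  | Ex Machina | Sci-Fi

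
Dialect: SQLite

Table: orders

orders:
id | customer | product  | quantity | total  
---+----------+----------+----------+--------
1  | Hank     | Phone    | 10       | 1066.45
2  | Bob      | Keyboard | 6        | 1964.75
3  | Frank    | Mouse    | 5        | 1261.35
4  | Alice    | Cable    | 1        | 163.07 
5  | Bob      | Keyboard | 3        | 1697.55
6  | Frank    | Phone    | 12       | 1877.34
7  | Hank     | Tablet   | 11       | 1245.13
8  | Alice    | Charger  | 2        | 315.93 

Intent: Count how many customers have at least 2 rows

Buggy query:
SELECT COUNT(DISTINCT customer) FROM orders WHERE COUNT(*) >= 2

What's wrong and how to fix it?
Bug: WHERE filters individual rows, not groups, so a group-level COUNT is invalid there

Fix: Use a subquery that GROUPs and filters with HAVING, then count its rows

Corrected query:
SELECT COUNT(*) FROM (SELECT customer FROM orders GROUP BY customer HAVING COUNT(*) >= 2)

Result:
COUNT(*)
--------
4       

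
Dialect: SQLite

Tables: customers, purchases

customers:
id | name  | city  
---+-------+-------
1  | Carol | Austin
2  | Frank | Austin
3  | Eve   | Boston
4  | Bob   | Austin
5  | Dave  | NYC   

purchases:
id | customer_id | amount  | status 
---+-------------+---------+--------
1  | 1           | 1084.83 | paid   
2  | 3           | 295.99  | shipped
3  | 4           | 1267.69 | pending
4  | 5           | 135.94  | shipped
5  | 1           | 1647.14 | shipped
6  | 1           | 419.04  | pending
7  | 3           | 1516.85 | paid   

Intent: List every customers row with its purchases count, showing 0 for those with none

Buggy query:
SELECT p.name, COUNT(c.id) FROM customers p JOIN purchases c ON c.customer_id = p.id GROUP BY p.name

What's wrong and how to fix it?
Bug: An inner join excludes parents with zero children

Fix: Switch to LEFT JOIN to retain unmatched parent rows

Corrected query:
SELECT p.name, COUNT(c.id) FROM customers p LEFT JOIN purchases c ON c.customer_id = p.id GROUP BY p.name

Result:
name  | COUNT(c.id)
------+------------
Bob   | 1          
Carol | 3          
Dave  | 1          
Eve   | 2          
Frank | 0          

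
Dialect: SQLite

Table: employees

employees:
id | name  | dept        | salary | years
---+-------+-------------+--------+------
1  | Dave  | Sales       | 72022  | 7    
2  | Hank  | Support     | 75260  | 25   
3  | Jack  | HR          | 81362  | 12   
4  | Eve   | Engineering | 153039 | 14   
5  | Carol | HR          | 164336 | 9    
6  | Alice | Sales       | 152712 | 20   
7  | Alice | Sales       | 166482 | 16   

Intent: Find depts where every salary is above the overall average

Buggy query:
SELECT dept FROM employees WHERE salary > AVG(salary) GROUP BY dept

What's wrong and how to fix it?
Bug: WHERE evaluates per row before aggregation, so AVG() is unavailable

Fix: Use a subquery for AVG and a HAVING MIN(...) filter so the condition holds for every row in the group

Corrected query:
SELECT dept FROM employees GROUP BY dept HAVING MIN(salary) > (SELECT AVG(salary) FROM employees)

Result:
dept       
-----------
Engineering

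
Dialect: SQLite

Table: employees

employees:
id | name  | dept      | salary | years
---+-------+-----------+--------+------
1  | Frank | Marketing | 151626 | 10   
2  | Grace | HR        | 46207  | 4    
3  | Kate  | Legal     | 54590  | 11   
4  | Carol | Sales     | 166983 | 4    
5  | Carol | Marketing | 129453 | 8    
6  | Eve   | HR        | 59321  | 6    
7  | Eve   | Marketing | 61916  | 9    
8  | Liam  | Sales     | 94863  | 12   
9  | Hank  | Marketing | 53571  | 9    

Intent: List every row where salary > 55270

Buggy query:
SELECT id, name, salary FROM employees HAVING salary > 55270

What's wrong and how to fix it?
Bug: This is a non-aggregate query (no GROUP BY, no aggregates), so in SQLite the HAVING clause is invalid here; a row-level condition belongs in WHERE

Fix: Use WHERE for row-level filtering

Corrected query:
SELECT id, name, salary FROM employees WHERE salary > 55270

Result:
id | name  | salary
---+-------+-------
1  | Frank | 151626
4  | Carol | 166983
5  | Carol | 129453
6  | Eve   | 59321 
7  | Eve   | 61916 
8  | Liam  | 94863 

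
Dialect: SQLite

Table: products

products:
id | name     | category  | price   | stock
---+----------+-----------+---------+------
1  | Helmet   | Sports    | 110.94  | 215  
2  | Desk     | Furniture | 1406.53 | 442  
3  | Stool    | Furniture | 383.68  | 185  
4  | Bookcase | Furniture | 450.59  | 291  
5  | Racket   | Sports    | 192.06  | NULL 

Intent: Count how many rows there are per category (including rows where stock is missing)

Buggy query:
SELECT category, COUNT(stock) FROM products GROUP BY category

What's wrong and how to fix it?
Bug: COUNT(column) counts non-NULL values only; rows with NULL stock aren't counted

Fix: Replace COUNT(stock) with COUNT(*)

Corrected query:
SELECT category, COUNT(*) FROM products GROUP BY category

Result:
category  | COUNT(*)
----------+---------
Furniture | 3       
Sports    | 2       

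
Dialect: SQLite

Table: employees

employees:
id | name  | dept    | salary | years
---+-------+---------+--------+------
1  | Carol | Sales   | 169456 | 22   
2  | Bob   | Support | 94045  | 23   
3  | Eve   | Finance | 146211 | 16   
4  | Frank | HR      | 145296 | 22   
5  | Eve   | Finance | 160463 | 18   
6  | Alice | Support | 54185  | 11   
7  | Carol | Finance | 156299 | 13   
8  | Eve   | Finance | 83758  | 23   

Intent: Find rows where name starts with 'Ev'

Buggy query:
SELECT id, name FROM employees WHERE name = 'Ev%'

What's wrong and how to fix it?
Bug: Wildcards only work with LIKE; '=' treats '%' as a literal character

Fix: Replace '=' with LIKE so 'Ev%' is treated as a pattern

Corrected query:
SELECT id, name FROM employees WHERE name LIKE 'Ev%'

Result:
id | name
---+-----
3  | Eve 
5  | Eve 
8  | Eve 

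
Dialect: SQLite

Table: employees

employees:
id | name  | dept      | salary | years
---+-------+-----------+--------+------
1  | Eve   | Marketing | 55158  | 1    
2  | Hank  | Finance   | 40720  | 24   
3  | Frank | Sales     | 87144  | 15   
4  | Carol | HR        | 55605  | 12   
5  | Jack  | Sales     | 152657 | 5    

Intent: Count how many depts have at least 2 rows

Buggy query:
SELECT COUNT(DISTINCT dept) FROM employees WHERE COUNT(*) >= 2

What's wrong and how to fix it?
Bug: WHERE filters individual rows, not groups, so a group-level COUNT is invalid there

Fix: Group first with HAVING COUNT(*) >= 2, then COUNT the resulting groups

Corrected query:
SELECT COUNT(*) FROM (SELECT dept FROM employees GROUP BY dept HAVING COUNT(*) >= 2)

Result:
COUNT(*)
--------
1       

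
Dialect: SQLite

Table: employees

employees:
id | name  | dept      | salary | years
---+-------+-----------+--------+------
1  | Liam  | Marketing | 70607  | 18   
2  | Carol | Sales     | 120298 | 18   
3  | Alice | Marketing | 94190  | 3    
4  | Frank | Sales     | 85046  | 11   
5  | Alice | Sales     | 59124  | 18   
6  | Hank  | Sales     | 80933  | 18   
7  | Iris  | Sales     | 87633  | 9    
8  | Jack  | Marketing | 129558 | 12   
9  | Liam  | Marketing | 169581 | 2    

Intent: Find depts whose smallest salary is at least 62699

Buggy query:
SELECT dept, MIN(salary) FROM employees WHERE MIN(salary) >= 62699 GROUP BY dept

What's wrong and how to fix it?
Bug: MIN() in WHERE is a misuse of aggregate

Fix: Use HAVING for the per-group MIN condition

Corrected query:
SELECT dept, MIN(salary) FROM employees GROUP BY dept HAVING MIN(salary) >= 62699

Result:
dept      | MIN(salary)
----------+------------
Marketing | 70607      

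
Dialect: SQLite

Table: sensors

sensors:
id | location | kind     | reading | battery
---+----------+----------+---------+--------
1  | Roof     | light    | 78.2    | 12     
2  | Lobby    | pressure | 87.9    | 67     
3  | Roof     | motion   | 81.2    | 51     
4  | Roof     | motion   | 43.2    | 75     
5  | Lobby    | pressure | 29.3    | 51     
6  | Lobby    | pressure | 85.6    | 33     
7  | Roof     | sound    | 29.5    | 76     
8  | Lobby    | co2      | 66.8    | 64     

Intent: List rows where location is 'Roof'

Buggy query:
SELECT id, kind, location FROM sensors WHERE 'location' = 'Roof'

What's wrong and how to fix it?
Bug: 'location' in single quotes is a string literal, not the column; the comparison is literal-vs-literal and never true

Fix: Remove the quotes around the column name (or use double quotes for an identifier)

Corrected query:
SELECT id, kind, location FROM sensors WHERE location = 'Roof'

Result:
id | kind   | location
---+--------+---------
1  | light  | Roof    
3  | motion | Roof    
4  | motion | Roof    
7  | sound  | Roof    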